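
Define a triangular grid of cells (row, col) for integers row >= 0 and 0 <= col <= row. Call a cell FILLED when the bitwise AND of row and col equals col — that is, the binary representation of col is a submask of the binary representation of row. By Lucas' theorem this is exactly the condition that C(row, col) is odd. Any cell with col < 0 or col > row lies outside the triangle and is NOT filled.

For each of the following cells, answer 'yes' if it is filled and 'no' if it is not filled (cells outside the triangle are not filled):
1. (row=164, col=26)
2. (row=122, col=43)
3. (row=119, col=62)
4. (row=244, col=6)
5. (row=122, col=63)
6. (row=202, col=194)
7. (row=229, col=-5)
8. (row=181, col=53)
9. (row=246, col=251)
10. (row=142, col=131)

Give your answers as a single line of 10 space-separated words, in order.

Answer: no no no no no yes no yes no no

Derivation:
(164,26): row=0b10100100, col=0b11010, row AND col = 0b0 = 0; 0 != 26 -> empty
(122,43): row=0b1111010, col=0b101011, row AND col = 0b101010 = 42; 42 != 43 -> empty
(119,62): row=0b1110111, col=0b111110, row AND col = 0b110110 = 54; 54 != 62 -> empty
(244,6): row=0b11110100, col=0b110, row AND col = 0b100 = 4; 4 != 6 -> empty
(122,63): row=0b1111010, col=0b111111, row AND col = 0b111010 = 58; 58 != 63 -> empty
(202,194): row=0b11001010, col=0b11000010, row AND col = 0b11000010 = 194; 194 == 194 -> filled
(229,-5): col outside [0, 229] -> not filled
(181,53): row=0b10110101, col=0b110101, row AND col = 0b110101 = 53; 53 == 53 -> filled
(246,251): col outside [0, 246] -> not filled
(142,131): row=0b10001110, col=0b10000011, row AND col = 0b10000010 = 130; 130 != 131 -> empty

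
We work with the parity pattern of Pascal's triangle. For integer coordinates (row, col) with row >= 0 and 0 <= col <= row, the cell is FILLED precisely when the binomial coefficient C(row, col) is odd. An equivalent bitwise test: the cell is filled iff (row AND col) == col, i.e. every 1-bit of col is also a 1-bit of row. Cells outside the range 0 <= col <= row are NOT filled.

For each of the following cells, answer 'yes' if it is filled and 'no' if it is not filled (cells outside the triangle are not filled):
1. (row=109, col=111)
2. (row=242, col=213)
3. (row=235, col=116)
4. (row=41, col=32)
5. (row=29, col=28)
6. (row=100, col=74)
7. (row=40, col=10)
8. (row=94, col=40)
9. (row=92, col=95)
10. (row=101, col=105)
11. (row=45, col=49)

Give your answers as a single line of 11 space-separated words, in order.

Answer: no no no yes yes no no no no no no

Derivation:
(109,111): col outside [0, 109] -> not filled
(242,213): row=0b11110010, col=0b11010101, row AND col = 0b11010000 = 208; 208 != 213 -> empty
(235,116): row=0b11101011, col=0b1110100, row AND col = 0b1100000 = 96; 96 != 116 -> empty
(41,32): row=0b101001, col=0b100000, row AND col = 0b100000 = 32; 32 == 32 -> filled
(29,28): row=0b11101, col=0b11100, row AND col = 0b11100 = 28; 28 == 28 -> filled
(100,74): row=0b1100100, col=0b1001010, row AND col = 0b1000000 = 64; 64 != 74 -> empty
(40,10): row=0b101000, col=0b1010, row AND col = 0b1000 = 8; 8 != 10 -> empty
(94,40): row=0b1011110, col=0b101000, row AND col = 0b1000 = 8; 8 != 40 -> empty
(92,95): col outside [0, 92] -> not filled
(101,105): col outside [0, 101] -> not filled
(45,49): col outside [0, 45] -> not filled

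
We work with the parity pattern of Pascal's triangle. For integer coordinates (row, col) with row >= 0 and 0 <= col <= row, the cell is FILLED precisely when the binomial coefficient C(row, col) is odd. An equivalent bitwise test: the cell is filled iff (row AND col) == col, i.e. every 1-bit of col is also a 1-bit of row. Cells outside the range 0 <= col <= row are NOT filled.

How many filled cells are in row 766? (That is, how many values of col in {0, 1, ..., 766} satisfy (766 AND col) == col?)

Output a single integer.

Answer: 256

Derivation:
766 in binary = 1011111110
popcount(766) = number of 1-bits in 1011111110 = 8
A col c satisfies (766 AND c) == c iff every set bit of c is also set in 766; each of the 8 set bits of 766 can independently be on or off in c.
count = 2^8 = 256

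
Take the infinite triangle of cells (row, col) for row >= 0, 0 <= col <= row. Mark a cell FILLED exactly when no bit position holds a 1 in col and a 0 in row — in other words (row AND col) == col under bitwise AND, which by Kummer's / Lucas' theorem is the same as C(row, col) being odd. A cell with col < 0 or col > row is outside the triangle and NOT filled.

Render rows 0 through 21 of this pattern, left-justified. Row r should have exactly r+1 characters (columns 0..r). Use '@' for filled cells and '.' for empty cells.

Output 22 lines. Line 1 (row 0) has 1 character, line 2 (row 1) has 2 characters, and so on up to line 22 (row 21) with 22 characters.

r0=0: @
r1=1: @@
r2=10: @.@
r3=11: @@@@
r4=100: @...@
r5=101: @@..@@
r6=110: @.@.@.@
r7=111: @@@@@@@@
r8=1000: @.......@
r9=1001: @@......@@
r10=1010: @.@.....@.@
r11=1011: @@@@....@@@@
r12=1100: @...@...@...@
r13=1101: @@..@@..@@..@@
r14=1110: @.@.@.@.@.@.@.@
r15=1111: @@@@@@@@@@@@@@@@
r16=10000: @...............@
r17=10001: @@..............@@
r18=10010: @.@.............@.@
r19=10011: @@@@............@@@@
r20=10100: @...@...........@...@
r21=10101: @@..@@..........@@..@@

Answer: @
@@
@.@
@@@@
@...@
@@..@@
@.@.@.@
@@@@@@@@
@.......@
@@......@@
@.@.....@.@
@@@@....@@@@
@...@...@...@
@@..@@..@@..@@
@.@.@.@.@.@.@.@
@@@@@@@@@@@@@@@@
@...............@
@@..............@@
@.@.............@.@
@@@@............@@@@
@...@...........@...@
@@..@@..........@@..@@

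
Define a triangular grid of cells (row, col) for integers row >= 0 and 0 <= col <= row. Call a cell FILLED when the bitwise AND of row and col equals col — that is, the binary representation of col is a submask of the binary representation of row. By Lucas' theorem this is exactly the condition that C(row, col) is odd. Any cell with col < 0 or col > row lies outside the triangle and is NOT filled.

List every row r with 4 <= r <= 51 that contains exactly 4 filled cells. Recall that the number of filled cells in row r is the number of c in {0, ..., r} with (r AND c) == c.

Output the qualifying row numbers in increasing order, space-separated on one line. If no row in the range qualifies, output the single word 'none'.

Answer: 5 6 9 10 12 17 18 20 24 33 34 36 40 48

Derivation:
Row r has 2^popcount(r) filled cells, so we need popcount(r) = log2(4) = 2.
Scan r = 4..51 and keep those with exactly 2 one-bits:
r=4=100 popcount=1 -> skip
r=5=101 popcount=2 -> KEEP
r=6=110 popcount=2 -> KEEP
r=7=111 popcount=3 -> skip
r=8=1000 popcount=1 -> skip
r=9=1001 popcount=2 -> KEEP
r=10=1010 popcount=2 -> KEEP
r=11=1011 popcount=3 -> skip
r=12=1100 popcount=2 -> KEEP
r=13=1101 popcount=3 -> skip
r=14=1110 popcount=3 -> skip
r=15=1111 popcount=4 -> skip
r=16=10000 popcount=1 -> skip
r=17=10001 popcount=2 -> KEEP
r=18=10010 popcount=2 -> KEEP
r=19=10011 popcount=3 -> skip
r=20=10100 popcount=2 -> KEEP
r=21=10101 popcount=3 -> skip
r=22=10110 popcount=3 -> skip
r=23=10111 popcount=4 -> skip
r=24=11000 popcount=2 -> KEEP
r=25=11001 popcount=3 -> skip
r=26=11010 popcount=3 -> skip
r=27=11011 popcount=4 -> skip
r=28=11100 popcount=3 -> skip
r=29=11101 popcount=4 -> skip
r=30=11110 popcount=4 -> skip
r=31=11111 popcount=5 -> skip
r=32=100000 popcount=1 -> skip
r=33=100001 popcount=2 -> KEEP
r=34=100010 popcount=2 -> KEEP
r=35=100011 popcount=3 -> skip
r=36=100100 popcount=2 -> KEEP
r=37=100101 popcount=3 -> skip
r=38=100110 popcount=3 -> skip
r=39=100111 popcount=4 -> skip
r=40=101000 popcount=2 -> KEEP
r=41=101001 popcount=3 -> skip
r=42=101010 popcount=3 -> skip
r=43=101011 popcount=4 -> skip
r=44=101100 popcount=3 -> skip
r=45=101101 popcount=4 -> skip
r=46=101110 popcount=4 -> skip
r=47=101111 popcount=5 -> skip
r=48=110000 popcount=2 -> KEEP
r=49=110001 popcount=3 -> skip
r=50=110010 popcount=3 -> skip
r=51=110011 popcount=4 -> skip
Kept rows: 5 6 9 10 12 17 18 20 24 33 34 36 40 48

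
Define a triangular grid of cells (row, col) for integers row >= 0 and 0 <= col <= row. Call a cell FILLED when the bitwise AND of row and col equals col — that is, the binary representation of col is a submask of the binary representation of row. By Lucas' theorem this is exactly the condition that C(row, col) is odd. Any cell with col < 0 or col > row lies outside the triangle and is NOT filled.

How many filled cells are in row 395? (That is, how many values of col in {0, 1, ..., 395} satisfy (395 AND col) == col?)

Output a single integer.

Answer: 32

Derivation:
395 in binary = 110001011
popcount(395) = number of 1-bits in 110001011 = 5
A col c satisfies (395 AND c) == c iff every set bit of c is also set in 395; each of the 5 set bits of 395 can independently be on or off in c.
count = 2^5 = 32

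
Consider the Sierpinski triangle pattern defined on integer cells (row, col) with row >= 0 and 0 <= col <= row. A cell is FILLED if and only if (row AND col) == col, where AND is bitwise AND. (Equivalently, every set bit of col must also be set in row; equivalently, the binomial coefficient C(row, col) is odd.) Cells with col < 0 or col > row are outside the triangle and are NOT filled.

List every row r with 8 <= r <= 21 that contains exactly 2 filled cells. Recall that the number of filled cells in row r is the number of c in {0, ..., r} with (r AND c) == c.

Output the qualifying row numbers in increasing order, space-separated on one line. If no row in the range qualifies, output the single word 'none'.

Row r has 2^popcount(r) filled cells, so we need popcount(r) = log2(2) = 1.
Scan r = 8..21 and keep those with exactly 1 one-bits:
r=8=1000 popcount=1 -> KEEP
r=9=1001 popcount=2 -> skip
r=10=1010 popcount=2 -> skip
r=11=1011 popcount=3 -> skip
r=12=1100 popcount=2 -> skip
r=13=1101 popcount=3 -> skip
r=14=1110 popcount=3 -> skip
r=15=1111 popcount=4 -> skip
r=16=10000 popcount=1 -> KEEP
r=17=10001 popcount=2 -> skip
r=18=10010 popcount=2 -> skip
r=19=10011 popcount=3 -> skip
r=20=10100 popcount=2 -> skip
r=21=10101 popcount=3 -> skip
Kept rows: 8 16

Answer: 8 16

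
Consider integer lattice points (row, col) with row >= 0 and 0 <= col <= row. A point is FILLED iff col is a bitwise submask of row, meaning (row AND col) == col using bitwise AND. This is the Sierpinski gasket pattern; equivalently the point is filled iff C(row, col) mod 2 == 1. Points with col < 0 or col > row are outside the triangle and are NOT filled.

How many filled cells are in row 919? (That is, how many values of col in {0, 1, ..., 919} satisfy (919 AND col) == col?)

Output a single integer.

919 in binary = 1110010111
popcount(919) = number of 1-bits in 1110010111 = 7
A col c satisfies (919 AND c) == c iff every set bit of c is also set in 919; each of the 7 set bits of 919 can independently be on or off in c.
count = 2^7 = 128

Answer: 128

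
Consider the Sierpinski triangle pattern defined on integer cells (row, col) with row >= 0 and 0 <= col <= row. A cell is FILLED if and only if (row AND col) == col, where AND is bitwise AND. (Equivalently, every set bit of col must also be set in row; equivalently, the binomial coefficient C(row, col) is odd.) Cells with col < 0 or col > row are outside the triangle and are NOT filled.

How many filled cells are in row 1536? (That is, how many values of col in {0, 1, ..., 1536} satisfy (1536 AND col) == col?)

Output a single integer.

1536 in binary = 11000000000
popcount(1536) = number of 1-bits in 11000000000 = 2
A col c satisfies (1536 AND c) == c iff every set bit of c is also set in 1536; each of the 2 set bits of 1536 can independently be on or off in c.
count = 2^2 = 4

Answer: 4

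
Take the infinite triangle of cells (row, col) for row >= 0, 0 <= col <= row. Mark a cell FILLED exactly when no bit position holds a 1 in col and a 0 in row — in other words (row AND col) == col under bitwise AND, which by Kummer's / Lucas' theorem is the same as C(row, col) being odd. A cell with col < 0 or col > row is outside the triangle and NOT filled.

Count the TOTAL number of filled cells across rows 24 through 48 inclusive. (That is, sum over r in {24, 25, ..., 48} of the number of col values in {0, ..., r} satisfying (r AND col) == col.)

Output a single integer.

Answer: 274

Derivation:
r24=11000 pc2: +4 =4
r25=11001 pc3: +8 =12
r26=11010 pc3: +8 =20
r27=11011 pc4: +16 =36
r28=11100 pc3: +8 =44
r29=11101 pc4: +16 =60
r30=11110 pc4: +16 =76
r31=11111 pc5: +32 =108
r32=100000 pc1: +2 =110
r33=100001 pc2: +4 =114
r34=100010 pc2: +4 =118
r35=100011 pc3: +8 =126
r36=100100 pc2: +4 =130
r37=100101 pc3: +8 =138
r38=100110 pc3: +8 =146
r39=100111 pc4: +16 =162
r40=101000 pc2: +4 =166
r41=101001 pc3: +8 =174
r42=101010 pc3: +8 =182
r43=101011 pc4: +16 =198
r44=101100 pc3: +8 =206
r45=101101 pc4: +16 =222
r46=101110 pc4: +16 =238
r47=101111 pc5: +32 =270
r48=110000 pc2: +4 =274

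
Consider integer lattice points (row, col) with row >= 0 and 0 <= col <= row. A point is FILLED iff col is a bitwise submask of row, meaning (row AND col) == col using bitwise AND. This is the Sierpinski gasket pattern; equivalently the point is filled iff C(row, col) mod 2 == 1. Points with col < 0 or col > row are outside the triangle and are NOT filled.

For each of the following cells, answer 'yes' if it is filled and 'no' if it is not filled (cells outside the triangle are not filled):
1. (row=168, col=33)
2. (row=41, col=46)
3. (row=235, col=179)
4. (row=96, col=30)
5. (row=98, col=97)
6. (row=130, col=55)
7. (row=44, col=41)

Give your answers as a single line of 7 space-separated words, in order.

(168,33): row=0b10101000, col=0b100001, row AND col = 0b100000 = 32; 32 != 33 -> empty
(41,46): col outside [0, 41] -> not filled
(235,179): row=0b11101011, col=0b10110011, row AND col = 0b10100011 = 163; 163 != 179 -> empty
(96,30): row=0b1100000, col=0b11110, row AND col = 0b0 = 0; 0 != 30 -> empty
(98,97): row=0b1100010, col=0b1100001, row AND col = 0b1100000 = 96; 96 != 97 -> empty
(130,55): row=0b10000010, col=0b110111, row AND col = 0b10 = 2; 2 != 55 -> empty
(44,41): row=0b101100, col=0b101001, row AND col = 0b101000 = 40; 40 != 41 -> empty

Answer: no no no no no no no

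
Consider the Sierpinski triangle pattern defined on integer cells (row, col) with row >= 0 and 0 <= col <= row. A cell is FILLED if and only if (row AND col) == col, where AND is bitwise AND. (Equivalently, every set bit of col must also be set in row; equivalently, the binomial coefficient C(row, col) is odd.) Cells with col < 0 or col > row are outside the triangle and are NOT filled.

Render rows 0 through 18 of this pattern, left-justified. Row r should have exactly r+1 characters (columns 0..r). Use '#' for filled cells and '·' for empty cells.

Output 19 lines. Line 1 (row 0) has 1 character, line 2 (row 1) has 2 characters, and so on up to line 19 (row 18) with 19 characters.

r0=0: #
r1=1: ##
r2=10: #·#
r3=11: ####
r4=100: #···#
r5=101: ##··##
r6=110: #·#·#·#
r7=111: ########
r8=1000: #·······#
r9=1001: ##······##
r10=1010: #·#·····#·#
r11=1011: ####····####
r12=1100: #···#···#···#
r13=1101: ##··##··##··##
r14=1110: #·#·#·#·#·#·#·#
r15=1111: ################
r16=10000: #···············#
r17=10001: ##··············##
r18=10010: #·#·············#·#

Answer: #
##
#·#
####
#···#
##··##
#·#·#·#
########
#·······#
##······##
#·#·····#·#
####····####
#···#···#···#
##··##··##··##
#·#·#·#·#·#·#·#
################
#···············#
##··············##
#·#·············#·#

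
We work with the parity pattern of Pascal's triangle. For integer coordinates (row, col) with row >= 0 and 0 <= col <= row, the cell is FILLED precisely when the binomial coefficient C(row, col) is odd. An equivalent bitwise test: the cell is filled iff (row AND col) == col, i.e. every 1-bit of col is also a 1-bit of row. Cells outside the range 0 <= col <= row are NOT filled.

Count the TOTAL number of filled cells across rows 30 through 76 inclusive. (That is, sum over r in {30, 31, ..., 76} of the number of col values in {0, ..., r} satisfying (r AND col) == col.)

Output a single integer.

Answer: 632

Derivation:
r30=11110 pc4: +16 =16
r31=11111 pc5: +32 =48
r32=100000 pc1: +2 =50
r33=100001 pc2: +4 =54
r34=100010 pc2: +4 =58
r35=100011 pc3: +8 =66
r36=100100 pc2: +4 =70
r37=100101 pc3: +8 =78
r38=100110 pc3: +8 =86
r39=100111 pc4: +16 =102
r40=101000 pc2: +4 =106
r41=101001 pc3: +8 =114
r42=101010 pc3: +8 =122
r43=101011 pc4: +16 =138
r44=101100 pc3: +8 =146
r45=101101 pc4: +16 =162
r46=101110 pc4: +16 =178
r47=101111 pc5: +32 =210
r48=110000 pc2: +4 =214
r49=110001 pc3: +8 =222
r50=110010 pc3: +8 =230
r51=110011 pc4: +16 =246
r52=110100 pc3: +8 =254
r53=110101 pc4: +16 =270
r54=110110 pc4: +16 =286
r55=110111 pc5: +32 =318
r56=111000 pc3: +8 =326
r57=111001 pc4: +16 =342
r58=111010 pc4: +16 =358
r59=111011 pc5: +32 =390
r60=111100 pc4: +16 =406
r61=111101 pc5: +32 =438
r62=111110 pc5: +32 =470
r63=111111 pc6: +64 =534
r64=1000000 pc1: +2 =536
r65=1000001 pc2: +4 =540
r66=1000010 pc2: +4 =544
r67=1000011 pc3: +8 =552
r68=1000100 pc2: +4 =556
r69=1000101 pc3: +8 =564
r70=1000110 pc3: +8 =572
r71=1000111 pc4: +16 =588
r72=1001000 pc2: +4 =592
r73=1001001 pc3: +8 =600
r74=1001010 pc3: +8 =608
r75=1001011 pc4: +16 =624
r76=1001100 pc3: +8 =632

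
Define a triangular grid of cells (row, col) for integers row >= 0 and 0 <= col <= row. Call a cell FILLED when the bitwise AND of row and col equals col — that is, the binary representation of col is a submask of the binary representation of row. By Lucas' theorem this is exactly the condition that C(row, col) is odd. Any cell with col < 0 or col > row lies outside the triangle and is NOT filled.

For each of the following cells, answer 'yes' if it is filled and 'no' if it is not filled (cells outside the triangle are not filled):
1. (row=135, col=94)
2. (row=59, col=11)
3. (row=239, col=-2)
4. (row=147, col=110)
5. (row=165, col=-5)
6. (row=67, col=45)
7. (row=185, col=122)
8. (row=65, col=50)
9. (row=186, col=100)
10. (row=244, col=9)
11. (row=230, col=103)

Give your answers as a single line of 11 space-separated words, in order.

(135,94): row=0b10000111, col=0b1011110, row AND col = 0b110 = 6; 6 != 94 -> empty
(59,11): row=0b111011, col=0b1011, row AND col = 0b1011 = 11; 11 == 11 -> filled
(239,-2): col outside [0, 239] -> not filled
(147,110): row=0b10010011, col=0b1101110, row AND col = 0b10 = 2; 2 != 110 -> empty
(165,-5): col outside [0, 165] -> not filled
(67,45): row=0b1000011, col=0b101101, row AND col = 0b1 = 1; 1 != 45 -> empty
(185,122): row=0b10111001, col=0b1111010, row AND col = 0b111000 = 56; 56 != 122 -> empty
(65,50): row=0b1000001, col=0b110010, row AND col = 0b0 = 0; 0 != 50 -> empty
(186,100): row=0b10111010, col=0b1100100, row AND col = 0b100000 = 32; 32 != 100 -> empty
(244,9): row=0b11110100, col=0b1001, row AND col = 0b0 = 0; 0 != 9 -> empty
(230,103): row=0b11100110, col=0b1100111, row AND col = 0b1100110 = 102; 102 != 103 -> empty

Answer: no yes no no no no no no no no no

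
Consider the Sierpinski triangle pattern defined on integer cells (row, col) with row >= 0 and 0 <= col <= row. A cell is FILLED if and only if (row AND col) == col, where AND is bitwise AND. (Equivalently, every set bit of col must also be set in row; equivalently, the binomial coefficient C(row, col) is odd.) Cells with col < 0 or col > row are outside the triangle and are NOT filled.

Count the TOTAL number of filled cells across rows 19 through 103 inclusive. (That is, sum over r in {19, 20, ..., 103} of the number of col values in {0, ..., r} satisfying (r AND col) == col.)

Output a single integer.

Answer: 1232

Derivation:
r19=10011 pc3: +8 =8
r20=10100 pc2: +4 =12
r21=10101 pc3: +8 =20
r22=10110 pc3: +8 =28
r23=10111 pc4: +16 =44
r24=11000 pc2: +4 =48
r25=11001 pc3: +8 =56
r26=11010 pc3: +8 =64
r27=11011 pc4: +16 =80
r28=11100 pc3: +8 =88
r29=11101 pc4: +16 =104
r30=11110 pc4: +16 =120
r31=11111 pc5: +32 =152
r32=100000 pc1: +2 =154
r33=100001 pc2: +4 =158
r34=100010 pc2: +4 =162
r35=100011 pc3: +8 =170
r36=100100 pc2: +4 =174
r37=100101 pc3: +8 =182
r38=100110 pc3: +8 =190
r39=100111 pc4: +16 =206
r40=101000 pc2: +4 =210
r41=101001 pc3: +8 =218
r42=101010 pc3: +8 =226
r43=101011 pc4: +16 =242
r44=101100 pc3: +8 =250
r45=101101 pc4: +16 =266
r46=101110 pc4: +16 =282
r47=101111 pc5: +32 =314
r48=110000 pc2: +4 =318
r49=110001 pc3: +8 =326
r50=110010 pc3: +8 =334
r51=110011 pc4: +16 =350
r52=110100 pc3: +8 =358
r53=110101 pc4: +16 =374
r54=110110 pc4: +16 =390
r55=110111 pc5: +32 =422
r56=111000 pc3: +8 =430
r57=111001 pc4: +16 =446
r58=111010 pc4: +16 =462
r59=111011 pc5: +32 =494
r60=111100 pc4: +16 =510
r61=111101 pc5: +32 =542
r62=111110 pc5: +32 =574
r63=111111 pc6: +64 =638
r64=1000000 pc1: +2 =640
r65=1000001 pc2: +4 =644
r66=1000010 pc2: +4 =648
r67=1000011 pc3: +8 =656
r68=1000100 pc2: +4 =660
r69=1000101 pc3: +8 =668
r70=1000110 pc3: +8 =676
r71=1000111 pc4: +16 =692
r72=1001000 pc2: +4 =696
r73=1001001 pc3: +8 =704
r74=1001010 pc3: +8 =712
r75=1001011 pc4: +16 =728
r76=1001100 pc3: +8 =736
r77=1001101 pc4: +16 =752
r78=1001110 pc4: +16 =768
r79=1001111 pc5: +32 =800
r80=1010000 pc2: +4 =804
r81=1010001 pc3: +8 =812
r82=1010010 pc3: +8 =820
r83=1010011 pc4: +16 =836
r84=1010100 pc3: +8 =844
r85=1010101 pc4: +16 =860
r86=1010110 pc4: +16 =876
r87=1010111 pc5: +32 =908
r88=1011000 pc3: +8 =916
r89=1011001 pc4: +16 =932
r90=1011010 pc4: +16 =948
r91=1011011 pc5: +32 =980
r92=1011100 pc4: +16 =996
r93=1011101 pc5: +32 =1028
r94=1011110 pc5: +32 =1060
r95=1011111 pc6: +64 =1124
r96=1100000 pc2: +4 =1128
r97=1100001 pc3: +8 =1136
r98=1100010 pc3: +8 =1144
r99=1100011 pc4: +16 =1160
r100=1100100 pc3: +8 =1168
r101=1100101 pc4: +16 =1184
r102=1100110 pc4: +16 =1200
r103=1100111 pc5: +32 =1232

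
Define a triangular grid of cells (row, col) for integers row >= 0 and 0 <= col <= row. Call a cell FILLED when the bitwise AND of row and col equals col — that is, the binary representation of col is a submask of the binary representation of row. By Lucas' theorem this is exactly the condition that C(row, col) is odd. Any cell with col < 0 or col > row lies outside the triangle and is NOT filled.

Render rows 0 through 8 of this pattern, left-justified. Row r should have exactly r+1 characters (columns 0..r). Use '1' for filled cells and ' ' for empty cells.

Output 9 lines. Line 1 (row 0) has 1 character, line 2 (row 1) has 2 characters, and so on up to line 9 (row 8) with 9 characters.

r0=0: 1
r1=1: 11
r2=10: 1 1
r3=11: 1111
r4=100: 1   1
r5=101: 11  11
r6=110: 1 1 1 1
r7=111: 11111111
r8=1000: 1       1

Answer: 1
11
1 1
1111
1   1
11  11
1 1 1 1
11111111
1       1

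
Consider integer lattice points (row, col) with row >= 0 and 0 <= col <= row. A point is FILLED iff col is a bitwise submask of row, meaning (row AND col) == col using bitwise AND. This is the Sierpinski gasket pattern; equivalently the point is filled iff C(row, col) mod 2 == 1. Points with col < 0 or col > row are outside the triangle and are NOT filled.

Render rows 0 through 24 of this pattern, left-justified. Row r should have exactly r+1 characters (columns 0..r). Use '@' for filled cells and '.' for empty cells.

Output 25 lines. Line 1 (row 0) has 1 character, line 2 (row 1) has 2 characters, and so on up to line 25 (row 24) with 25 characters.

Answer: @
@@
@.@
@@@@
@...@
@@..@@
@.@.@.@
@@@@@@@@
@.......@
@@......@@
@.@.....@.@
@@@@....@@@@
@...@...@...@
@@..@@..@@..@@
@.@.@.@.@.@.@.@
@@@@@@@@@@@@@@@@
@...............@
@@..............@@
@.@.............@.@
@@@@............@@@@
@...@...........@...@
@@..@@..........@@..@@
@.@.@.@.........@.@.@.@
@@@@@@@@........@@@@@@@@
@.......@.......@.......@

Derivation:
r0=0: @
r1=1: @@
r2=10: @.@
r3=11: @@@@
r4=100: @...@
r5=101: @@..@@
r6=110: @.@.@.@
r7=111: @@@@@@@@
r8=1000: @.......@
r9=1001: @@......@@
r10=1010: @.@.....@.@
r11=1011: @@@@....@@@@
r12=1100: @...@...@...@
r13=1101: @@..@@..@@..@@
r14=1110: @.@.@.@.@.@.@.@
r15=1111: @@@@@@@@@@@@@@@@
r16=10000: @...............@
r17=10001: @@..............@@
r18=10010: @.@.............@.@
r19=10011: @@@@............@@@@
r20=10100: @...@...........@...@
r21=10101: @@..@@..........@@..@@
r22=10110: @.@.@.@.........@.@.@.@
r23=10111: @@@@@@@@........@@@@@@@@
r24=11000: @.......@.......@.......@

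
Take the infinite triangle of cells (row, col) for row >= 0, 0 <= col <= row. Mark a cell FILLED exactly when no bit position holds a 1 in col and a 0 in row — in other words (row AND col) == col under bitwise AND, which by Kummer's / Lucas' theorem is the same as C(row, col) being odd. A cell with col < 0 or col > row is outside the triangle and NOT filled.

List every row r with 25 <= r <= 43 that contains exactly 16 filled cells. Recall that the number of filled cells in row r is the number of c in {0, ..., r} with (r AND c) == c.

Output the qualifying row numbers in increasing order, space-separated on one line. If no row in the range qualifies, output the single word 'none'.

Answer: 27 29 30 39 43

Derivation:
Row r has 2^popcount(r) filled cells, so we need popcount(r) = log2(16) = 4.
Scan r = 25..43 and keep those with exactly 4 one-bits:
r=25=11001 popcount=3 -> skip
r=26=11010 popcount=3 -> skip
r=27=11011 popcount=4 -> KEEP
r=28=11100 popcount=3 -> skip
r=29=11101 popcount=4 -> KEEP
r=30=11110 popcount=4 -> KEEP
r=31=11111 popcount=5 -> skip
r=32=100000 popcount=1 -> skip
r=33=100001 popcount=2 -> skip
r=34=100010 popcount=2 -> skip
r=35=100011 popcount=3 -> skip
r=36=100100 popcount=2 -> skip
r=37=100101 popcount=3 -> skip
r=38=100110 popcount=3 -> skip
r=39=100111 popcount=4 -> KEEP
r=40=101000 popcount=2 -> skip
r=41=101001 popcount=3 -> skip
r=42=101010 popcount=3 -> skip
r=43=101011 popcount=4 -> KEEP
Kept rows: 27 29 30 39 43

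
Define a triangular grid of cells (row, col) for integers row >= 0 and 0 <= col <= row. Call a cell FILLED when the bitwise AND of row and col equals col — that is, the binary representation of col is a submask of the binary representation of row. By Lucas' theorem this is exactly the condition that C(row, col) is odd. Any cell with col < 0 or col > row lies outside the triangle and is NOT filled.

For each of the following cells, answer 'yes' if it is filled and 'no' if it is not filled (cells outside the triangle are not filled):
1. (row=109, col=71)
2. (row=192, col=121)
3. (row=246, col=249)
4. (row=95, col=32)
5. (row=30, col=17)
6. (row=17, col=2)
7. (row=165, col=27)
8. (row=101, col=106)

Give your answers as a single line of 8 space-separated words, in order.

Answer: no no no no no no no no

Derivation:
(109,71): row=0b1101101, col=0b1000111, row AND col = 0b1000101 = 69; 69 != 71 -> empty
(192,121): row=0b11000000, col=0b1111001, row AND col = 0b1000000 = 64; 64 != 121 -> empty
(246,249): col outside [0, 246] -> not filled
(95,32): row=0b1011111, col=0b100000, row AND col = 0b0 = 0; 0 != 32 -> empty
(30,17): row=0b11110, col=0b10001, row AND col = 0b10000 = 16; 16 != 17 -> empty
(17,2): row=0b10001, col=0b10, row AND col = 0b0 = 0; 0 != 2 -> empty
(165,27): row=0b10100101, col=0b11011, row AND col = 0b1 = 1; 1 != 27 -> empty
(101,106): col outside [0, 101] -> not filled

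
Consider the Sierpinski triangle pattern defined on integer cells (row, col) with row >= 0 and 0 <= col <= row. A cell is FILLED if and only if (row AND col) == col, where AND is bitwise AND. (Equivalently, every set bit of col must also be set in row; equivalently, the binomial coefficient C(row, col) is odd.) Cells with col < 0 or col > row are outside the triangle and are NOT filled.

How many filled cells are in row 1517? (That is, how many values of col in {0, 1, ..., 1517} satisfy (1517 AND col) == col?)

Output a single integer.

Answer: 256

Derivation:
1517 in binary = 10111101101
popcount(1517) = number of 1-bits in 10111101101 = 8
A col c satisfies (1517 AND c) == c iff every set bit of c is also set in 1517; each of the 8 set bits of 1517 can independently be on or off in c.
count = 2^8 = 256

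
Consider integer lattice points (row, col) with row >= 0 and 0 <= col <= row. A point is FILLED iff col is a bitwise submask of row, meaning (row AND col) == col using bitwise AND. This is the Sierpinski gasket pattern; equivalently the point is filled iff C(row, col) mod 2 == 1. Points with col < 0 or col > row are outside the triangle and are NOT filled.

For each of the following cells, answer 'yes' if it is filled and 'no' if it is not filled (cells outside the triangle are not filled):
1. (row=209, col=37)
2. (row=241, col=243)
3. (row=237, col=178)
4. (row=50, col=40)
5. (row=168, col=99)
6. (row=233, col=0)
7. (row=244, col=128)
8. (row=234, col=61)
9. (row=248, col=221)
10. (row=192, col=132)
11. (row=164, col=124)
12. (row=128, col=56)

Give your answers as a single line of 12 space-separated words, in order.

Answer: no no no no no yes yes no no no no no

Derivation:
(209,37): row=0b11010001, col=0b100101, row AND col = 0b1 = 1; 1 != 37 -> empty
(241,243): col outside [0, 241] -> not filled
(237,178): row=0b11101101, col=0b10110010, row AND col = 0b10100000 = 160; 160 != 178 -> empty
(50,40): row=0b110010, col=0b101000, row AND col = 0b100000 = 32; 32 != 40 -> empty
(168,99): row=0b10101000, col=0b1100011, row AND col = 0b100000 = 32; 32 != 99 -> empty
(233,0): row=0b11101001, col=0b0, row AND col = 0b0 = 0; 0 == 0 -> filled
(244,128): row=0b11110100, col=0b10000000, row AND col = 0b10000000 = 128; 128 == 128 -> filled
(234,61): row=0b11101010, col=0b111101, row AND col = 0b101000 = 40; 40 != 61 -> empty
(248,221): row=0b11111000, col=0b11011101, row AND col = 0b11011000 = 216; 216 != 221 -> empty
(192,132): row=0b11000000, col=0b10000100, row AND col = 0b10000000 = 128; 128 != 132 -> empty
(164,124): row=0b10100100, col=0b1111100, row AND col = 0b100100 = 36; 36 != 124 -> empty
(128,56): row=0b10000000, col=0b111000, row AND col = 0b0 = 0; 0 != 56 -> empty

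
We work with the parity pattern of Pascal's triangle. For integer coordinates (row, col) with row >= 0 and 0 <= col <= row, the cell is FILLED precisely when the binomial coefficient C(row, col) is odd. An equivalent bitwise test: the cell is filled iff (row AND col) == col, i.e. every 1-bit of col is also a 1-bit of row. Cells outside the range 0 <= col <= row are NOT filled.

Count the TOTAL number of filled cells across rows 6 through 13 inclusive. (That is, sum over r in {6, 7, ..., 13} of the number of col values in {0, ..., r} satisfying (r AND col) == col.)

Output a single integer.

Answer: 42

Derivation:
r6=110 pc2: +4 =4
r7=111 pc3: +8 =12
r8=1000 pc1: +2 =14
r9=1001 pc2: +4 =18
r10=1010 pc2: +4 =22
r11=1011 pc3: +8 =30
r12=1100 pc2: +4 =34
r13=1101 pc3: +8 =42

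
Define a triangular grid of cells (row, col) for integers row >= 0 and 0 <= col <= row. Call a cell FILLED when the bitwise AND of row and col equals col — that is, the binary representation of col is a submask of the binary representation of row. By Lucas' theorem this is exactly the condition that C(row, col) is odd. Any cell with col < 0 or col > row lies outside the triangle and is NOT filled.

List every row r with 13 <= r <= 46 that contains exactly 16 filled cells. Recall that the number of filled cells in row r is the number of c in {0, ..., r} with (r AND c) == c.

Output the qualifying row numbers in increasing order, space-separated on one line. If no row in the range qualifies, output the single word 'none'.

Answer: 15 23 27 29 30 39 43 45 46

Derivation:
Row r has 2^popcount(r) filled cells, so we need popcount(r) = log2(16) = 4.
Scan r = 13..46 and keep those with exactly 4 one-bits:
r=13=1101 popcount=3 -> skip
r=14=1110 popcount=3 -> skip
r=15=1111 popcount=4 -> KEEP
r=16=10000 popcount=1 -> skip
r=17=10001 popcount=2 -> skip
r=18=10010 popcount=2 -> skip
r=19=10011 popcount=3 -> skip
r=20=10100 popcount=2 -> skip
r=21=10101 popcount=3 -> skip
r=22=10110 popcount=3 -> skip
r=23=10111 popcount=4 -> KEEP
r=24=11000 popcount=2 -> skip
r=25=11001 popcount=3 -> skip
r=26=11010 popcount=3 -> skip
r=27=11011 popcount=4 -> KEEP
r=28=11100 popcount=3 -> skip
r=29=11101 popcount=4 -> KEEP
r=30=11110 popcount=4 -> KEEP
r=31=11111 popcount=5 -> skip
r=32=100000 popcount=1 -> skip
r=33=100001 popcount=2 -> skip
r=34=100010 popcount=2 -> skip
r=35=100011 popcount=3 -> skip
r=36=100100 popcount=2 -> skip
r=37=100101 popcount=3 -> skip
r=38=100110 popcount=3 -> skip
r=39=100111 popcount=4 -> KEEP
r=40=101000 popcount=2 -> skip
r=41=101001 popcount=3 -> skip
r=42=101010 popcount=3 -> skip
r=43=101011 popcount=4 -> KEEP
r=44=101100 popcount=3 -> skip
r=45=101101 popcount=4 -> KEEP
r=46=101110 popcount=4 -> KEEP
Kept rows: 15 23 27 29 30 39 43 45 46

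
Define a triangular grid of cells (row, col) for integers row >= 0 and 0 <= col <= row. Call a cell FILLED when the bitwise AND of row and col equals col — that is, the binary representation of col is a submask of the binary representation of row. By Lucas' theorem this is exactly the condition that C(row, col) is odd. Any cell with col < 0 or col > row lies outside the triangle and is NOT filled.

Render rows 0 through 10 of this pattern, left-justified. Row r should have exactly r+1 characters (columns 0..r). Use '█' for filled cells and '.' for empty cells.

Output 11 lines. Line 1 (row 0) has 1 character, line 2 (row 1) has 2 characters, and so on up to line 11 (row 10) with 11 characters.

r0=0: █
r1=1: ██
r2=10: █.█
r3=11: ████
r4=100: █...█
r5=101: ██..██
r6=110: █.█.█.█
r7=111: ████████
r8=1000: █.......█
r9=1001: ██......██
r10=1010: █.█.....█.█

Answer: █
██
█.█
████
█...█
██..██
█.█.█.█
████████
█.......█
██......██
█.█.....█.█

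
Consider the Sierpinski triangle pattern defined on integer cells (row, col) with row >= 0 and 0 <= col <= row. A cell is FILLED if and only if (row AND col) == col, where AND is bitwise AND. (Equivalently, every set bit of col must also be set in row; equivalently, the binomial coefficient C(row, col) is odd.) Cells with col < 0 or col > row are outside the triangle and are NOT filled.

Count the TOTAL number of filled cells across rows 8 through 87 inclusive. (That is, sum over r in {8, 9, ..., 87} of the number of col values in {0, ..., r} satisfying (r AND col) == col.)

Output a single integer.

Answer: 972

Derivation:
r8=1000 pc1: +2 =2
r9=1001 pc2: +4 =6
r10=1010 pc2: +4 =10
r11=1011 pc3: +8 =18
r12=1100 pc2: +4 =22
r13=1101 pc3: +8 =30
r14=1110 pc3: +8 =38
r15=1111 pc4: +16 =54
r16=10000 pc1: +2 =56
r17=10001 pc2: +4 =60
r18=10010 pc2: +4 =64
r19=10011 pc3: +8 =72
r20=10100 pc2: +4 =76
r21=10101 pc3: +8 =84
r22=10110 pc3: +8 =92
r23=10111 pc4: +16 =108
r24=11000 pc2: +4 =112
r25=11001 pc3: +8 =120
r26=11010 pc3: +8 =128
r27=11011 pc4: +16 =144
r28=11100 pc3: +8 =152
r29=11101 pc4: +16 =168
r30=11110 pc4: +16 =184
r31=11111 pc5: +32 =216
r32=100000 pc1: +2 =218
r33=100001 pc2: +4 =222
r34=100010 pc2: +4 =226
r35=100011 pc3: +8 =234
r36=100100 pc2: +4 =238
r37=100101 pc3: +8 =246
r38=100110 pc3: +8 =254
r39=100111 pc4: +16 =270
r40=101000 pc2: +4 =274
r41=101001 pc3: +8 =282
r42=101010 pc3: +8 =290
r43=101011 pc4: +16 =306
r44=101100 pc3: +8 =314
r45=101101 pc4: +16 =330
r46=101110 pc4: +16 =346
r47=101111 pc5: +32 =378
r48=110000 pc2: +4 =382
r49=110001 pc3: +8 =390
r50=110010 pc3: +8 =398
r51=110011 pc4: +16 =414
r52=110100 pc3: +8 =422
r53=110101 pc4: +16 =438
r54=110110 pc4: +16 =454
r55=110111 pc5: +32 =486
r56=111000 pc3: +8 =494
r57=111001 pc4: +16 =510
r58=111010 pc4: +16 =526
r59=111011 pc5: +32 =558
r60=111100 pc4: +16 =574
r61=111101 pc5: +32 =606
r62=111110 pc5: +32 =638
r63=111111 pc6: +64 =702
r64=1000000 pc1: +2 =704
r65=1000001 pc2: +4 =708
r66=1000010 pc2: +4 =712
r67=1000011 pc3: +8 =720
r68=1000100 pc2: +4 =724
r69=1000101 pc3: +8 =732
r70=1000110 pc3: +8 =740
r71=1000111 pc4: +16 =756
r72=1001000 pc2: +4 =760
r73=1001001 pc3: +8 =768
r74=1001010 pc3: +8 =776
r75=1001011 pc4: +16 =792
r76=1001100 pc3: +8 =800
r77=1001101 pc4: +16 =816
r78=1001110 pc4: +16 =832
r79=1001111 pc5: +32 =864
r80=1010000 pc2: +4 =868
r81=1010001 pc3: +8 =876
r82=1010010 pc3: +8 =884
r83=1010011 pc4: +16 =900
r84=1010100 pc3: +8 =908
r85=1010101 pc4: +16 =924
r86=1010110 pc4: +16 =940
r87=1010111 pc5: +32 =972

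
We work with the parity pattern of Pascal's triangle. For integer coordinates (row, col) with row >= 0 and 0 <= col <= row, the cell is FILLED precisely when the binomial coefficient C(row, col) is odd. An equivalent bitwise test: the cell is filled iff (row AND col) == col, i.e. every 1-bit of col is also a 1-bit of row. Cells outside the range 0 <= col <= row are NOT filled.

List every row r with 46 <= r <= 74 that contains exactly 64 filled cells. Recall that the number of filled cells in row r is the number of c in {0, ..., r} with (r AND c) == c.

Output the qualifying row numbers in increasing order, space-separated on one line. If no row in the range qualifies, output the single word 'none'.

Row r has 2^popcount(r) filled cells, so we need popcount(r) = log2(64) = 6.
Scan r = 46..74 and keep those with exactly 6 one-bits:
r=46=101110 popcount=4 -> skip
r=47=101111 popcount=5 -> skip
r=48=110000 popcount=2 -> skip
r=49=110001 popcount=3 -> skip
r=50=110010 popcount=3 -> skip
r=51=110011 popcount=4 -> skip
r=52=110100 popcount=3 -> skip
r=53=110101 popcount=4 -> skip
r=54=110110 popcount=4 -> skip
r=55=110111 popcount=5 -> skip
r=56=111000 popcount=3 -> skip
r=57=111001 popcount=4 -> skip
r=58=111010 popcount=4 -> skip
r=59=111011 popcount=5 -> skip
r=60=111100 popcount=4 -> skip
r=61=111101 popcount=5 -> skip
r=62=111110 popcount=5 -> skip
r=63=111111 popcount=6 -> KEEP
r=64=1000000 popcount=1 -> skip
r=65=1000001 popcount=2 -> skip
r=66=1000010 popcount=2 -> skip
r=67=1000011 popcount=3 -> skip
r=68=1000100 popcount=2 -> skip
r=69=1000101 popcount=3 -> skip
r=70=1000110 popcount=3 -> skip
r=71=1000111 popcount=4 -> skip
r=72=1001000 popcount=2 -> skip
r=73=1001001 popcount=3 -> skip
r=74=1001010 popcount=3 -> skip
Kept rows: 63

Answer: 63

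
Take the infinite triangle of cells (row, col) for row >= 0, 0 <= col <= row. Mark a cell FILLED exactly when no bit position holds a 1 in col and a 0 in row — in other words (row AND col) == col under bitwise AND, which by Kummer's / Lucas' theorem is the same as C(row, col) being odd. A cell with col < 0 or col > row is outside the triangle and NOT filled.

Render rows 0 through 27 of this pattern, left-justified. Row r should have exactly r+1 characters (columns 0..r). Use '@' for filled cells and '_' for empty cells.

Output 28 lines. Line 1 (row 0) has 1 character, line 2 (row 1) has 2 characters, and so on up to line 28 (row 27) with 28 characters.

Answer: @
@@
@_@
@@@@
@___@
@@__@@
@_@_@_@
@@@@@@@@
@_______@
@@______@@
@_@_____@_@
@@@@____@@@@
@___@___@___@
@@__@@__@@__@@
@_@_@_@_@_@_@_@
@@@@@@@@@@@@@@@@
@_______________@
@@______________@@
@_@_____________@_@
@@@@____________@@@@
@___@___________@___@
@@__@@__________@@__@@
@_@_@_@_________@_@_@_@
@@@@@@@@________@@@@@@@@
@_______@_______@_______@
@@______@@______@@______@@
@_@_____@_@_____@_@_____@_@
@@@@____@@@@____@@@@____@@@@

Derivation:
r0=0: @
r1=1: @@
r2=10: @_@
r3=11: @@@@
r4=100: @___@
r5=101: @@__@@
r6=110: @_@_@_@
r7=111: @@@@@@@@
r8=1000: @_______@
r9=1001: @@______@@
r10=1010: @_@_____@_@
r11=1011: @@@@____@@@@
r12=1100: @___@___@___@
r13=1101: @@__@@__@@__@@
r14=1110: @_@_@_@_@_@_@_@
r15=1111: @@@@@@@@@@@@@@@@
r16=10000: @_______________@
r17=10001: @@______________@@
r18=10010: @_@_____________@_@
r19=10011: @@@@____________@@@@
r20=10100: @___@___________@___@
r21=10101: @@__@@__________@@__@@
r22=10110: @_@_@_@_________@_@_@_@
r23=10111: @@@@@@@@________@@@@@@@@
r24=11000: @_______@_______@_______@
r25=11001: @@______@@______@@______@@
r26=11010: @_@_____@_@_____@_@_____@_@
r27=11011: @@@@____@@@@____@@@@____@@@@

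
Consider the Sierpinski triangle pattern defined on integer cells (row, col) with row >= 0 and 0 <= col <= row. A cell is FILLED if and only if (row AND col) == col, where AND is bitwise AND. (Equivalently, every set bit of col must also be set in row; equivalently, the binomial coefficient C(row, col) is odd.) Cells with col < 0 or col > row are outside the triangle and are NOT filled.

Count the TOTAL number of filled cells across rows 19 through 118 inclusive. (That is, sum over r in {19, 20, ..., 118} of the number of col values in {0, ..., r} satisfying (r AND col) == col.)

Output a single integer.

Answer: 1600

Derivation:
r19=10011 pc3: +8 =8
r20=10100 pc2: +4 =12
r21=10101 pc3: +8 =20
r22=10110 pc3: +8 =28
r23=10111 pc4: +16 =44
r24=11000 pc2: +4 =48
r25=11001 pc3: +8 =56
r26=11010 pc3: +8 =64
r27=11011 pc4: +16 =80
r28=11100 pc3: +8 =88
r29=11101 pc4: +16 =104
r30=11110 pc4: +16 =120
r31=11111 pc5: +32 =152
r32=100000 pc1: +2 =154
r33=100001 pc2: +4 =158
r34=100010 pc2: +4 =162
r35=100011 pc3: +8 =170
r36=100100 pc2: +4 =174
r37=100101 pc3: +8 =182
r38=100110 pc3: +8 =190
r39=100111 pc4: +16 =206
r40=101000 pc2: +4 =210
r41=101001 pc3: +8 =218
r42=101010 pc3: +8 =226
r43=101011 pc4: +16 =242
r44=101100 pc3: +8 =250
r45=101101 pc4: +16 =266
r46=101110 pc4: +16 =282
r47=101111 pc5: +32 =314
r48=110000 pc2: +4 =318
r49=110001 pc3: +8 =326
r50=110010 pc3: +8 =334
r51=110011 pc4: +16 =350
r52=110100 pc3: +8 =358
r53=110101 pc4: +16 =374
r54=110110 pc4: +16 =390
r55=110111 pc5: +32 =422
r56=111000 pc3: +8 =430
r57=111001 pc4: +16 =446
r58=111010 pc4: +16 =462
r59=111011 pc5: +32 =494
r60=111100 pc4: +16 =510
r61=111101 pc5: +32 =542
r62=111110 pc5: +32 =574
r63=111111 pc6: +64 =638
r64=1000000 pc1: +2 =640
r65=1000001 pc2: +4 =644
r66=1000010 pc2: +4 =648
r67=1000011 pc3: +8 =656
r68=1000100 pc2: +4 =660
r69=1000101 pc3: +8 =668
r70=1000110 pc3: +8 =676
r71=1000111 pc4: +16 =692
r72=1001000 pc2: +4 =696
r73=1001001 pc3: +8 =704
r74=1001010 pc3: +8 =712
r75=1001011 pc4: +16 =728
r76=1001100 pc3: +8 =736
r77=1001101 pc4: +16 =752
r78=1001110 pc4: +16 =768
r79=1001111 pc5: +32 =800
r80=1010000 pc2: +4 =804
r81=1010001 pc3: +8 =812
r82=1010010 pc3: +8 =820
r83=1010011 pc4: +16 =836
r84=1010100 pc3: +8 =844
r85=1010101 pc4: +16 =860
r86=1010110 pc4: +16 =876
r87=1010111 pc5: +32 =908
r88=1011000 pc3: +8 =916
r89=1011001 pc4: +16 =932
r90=1011010 pc4: +16 =948
r91=1011011 pc5: +32 =980
r92=1011100 pc4: +16 =996
r93=1011101 pc5: +32 =1028
r94=1011110 pc5: +32 =1060
r95=1011111 pc6: +64 =1124
r96=1100000 pc2: +4 =1128
r97=1100001 pc3: +8 =1136
r98=1100010 pc3: +8 =1144
r99=1100011 pc4: +16 =1160
r100=1100100 pc3: +8 =1168
r101=1100101 pc4: +16 =1184
r102=1100110 pc4: +16 =1200
r103=1100111 pc5: +32 =1232
r104=1101000 pc3: +8 =1240
r105=1101001 pc4: +16 =1256
r106=1101010 pc4: +16 =1272
r107=1101011 pc5: +32 =1304
r108=1101100 pc4: +16 =1320
r109=1101101 pc5: +32 =1352
r110=1101110 pc5: +32 =1384
r111=1101111 pc6: +64 =1448
r112=1110000 pc3: +8 =1456
r113=1110001 pc4: +16 =1472
r114=1110010 pc4: +16 =1488
r115=1110011 pc5: +32 =1520
r116=1110100 pc4: +16 =1536
r117=1110101 pc5: +32 =1568
r118=1110110 pc5: +32 =1600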